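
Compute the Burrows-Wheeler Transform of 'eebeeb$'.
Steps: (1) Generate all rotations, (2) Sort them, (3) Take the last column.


Rotations (sorted):
  0: $eebeeb -> last char: b
  1: b$eebee -> last char: e
  2: beeb$ee -> last char: e
  3: eb$eebe -> last char: e
  4: ebeeb$e -> last char: e
  5: eeb$eeb -> last char: b
  6: eebeeb$ -> last char: $


BWT = beeeeb$


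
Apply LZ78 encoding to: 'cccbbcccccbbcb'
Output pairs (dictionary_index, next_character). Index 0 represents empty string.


LZ78 encoding steps:
Dictionary: {0: ''}
Step 1: w='' (idx 0), next='c' -> output (0, 'c'), add 'c' as idx 1
Step 2: w='c' (idx 1), next='c' -> output (1, 'c'), add 'cc' as idx 2
Step 3: w='' (idx 0), next='b' -> output (0, 'b'), add 'b' as idx 3
Step 4: w='b' (idx 3), next='c' -> output (3, 'c'), add 'bc' as idx 4
Step 5: w='cc' (idx 2), next='c' -> output (2, 'c'), add 'ccc' as idx 5
Step 6: w='c' (idx 1), next='b' -> output (1, 'b'), add 'cb' as idx 6
Step 7: w='bc' (idx 4), next='b' -> output (4, 'b'), add 'bcb' as idx 7


Encoded: [(0, 'c'), (1, 'c'), (0, 'b'), (3, 'c'), (2, 'c'), (1, 'b'), (4, 'b')]


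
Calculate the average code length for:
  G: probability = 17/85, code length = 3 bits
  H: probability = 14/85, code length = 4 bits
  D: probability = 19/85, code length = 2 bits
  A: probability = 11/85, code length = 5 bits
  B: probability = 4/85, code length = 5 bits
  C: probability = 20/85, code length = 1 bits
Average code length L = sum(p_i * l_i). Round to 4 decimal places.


Weighted contributions p_i * l_i:
  G: (17/85) * 3 = 51/85
  H: (14/85) * 4 = 56/85
  D: (19/85) * 2 = 38/85
  A: (11/85) * 5 = 55/85
  B: (4/85) * 5 = 20/85
  C: (20/85) * 1 = 20/85
Sum = (51 + 56 + 38 + 55 + 20 + 20)/85 = 240/85

L = 240/85 = 2.8235 bits/symbol


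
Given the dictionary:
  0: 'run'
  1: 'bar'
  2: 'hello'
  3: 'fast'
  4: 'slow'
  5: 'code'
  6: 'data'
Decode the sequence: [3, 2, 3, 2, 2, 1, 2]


Look up each index in the dictionary:
  3 -> 'fast'
  2 -> 'hello'
  3 -> 'fast'
  2 -> 'hello'
  2 -> 'hello'
  1 -> 'bar'
  2 -> 'hello'

Decoded: "fast hello fast hello hello bar hello"


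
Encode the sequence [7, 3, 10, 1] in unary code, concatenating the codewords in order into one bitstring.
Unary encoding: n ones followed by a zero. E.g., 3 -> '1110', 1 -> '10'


Encode each number as n ones followed by a terminating 0:
  7 -> 11111110 (8 bits)
  3 -> 1110 (4 bits)
  10 -> 11111111110 (11 bits)
  1 -> 10 (2 bits)
Total length = 8 + 4 + 11 + 2 = 25 bits.

Unary([7, 3, 10, 1]) = 1111111011101111111111010 (25 bits)


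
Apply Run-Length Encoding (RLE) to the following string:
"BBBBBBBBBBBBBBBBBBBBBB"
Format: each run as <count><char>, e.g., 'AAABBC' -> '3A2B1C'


Scanning runs left to right:
  i=0: run of 'B' x 22 -> '22B'

RLE = 22B


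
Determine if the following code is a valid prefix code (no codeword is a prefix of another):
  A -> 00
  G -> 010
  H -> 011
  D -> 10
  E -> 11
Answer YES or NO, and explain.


Checking each pair (does one codeword prefix another?):
  A='00' vs G='010': no prefix
  A='00' vs H='011': no prefix
  A='00' vs D='10': no prefix
  A='00' vs E='11': no prefix
  G='010' vs A='00': no prefix
  G='010' vs H='011': no prefix
  G='010' vs D='10': no prefix
  G='010' vs E='11': no prefix
  H='011' vs A='00': no prefix
  H='011' vs G='010': no prefix
  H='011' vs D='10': no prefix
  H='011' vs E='11': no prefix
  D='10' vs A='00': no prefix
  D='10' vs G='010': no prefix
  D='10' vs H='011': no prefix
  D='10' vs E='11': no prefix
  E='11' vs A='00': no prefix
  E='11' vs G='010': no prefix
  E='11' vs H='011': no prefix
  E='11' vs D='10': no prefix
No violation found over all pairs.

YES -- this is a valid prefix code. No codeword is a prefix of any other codeword.


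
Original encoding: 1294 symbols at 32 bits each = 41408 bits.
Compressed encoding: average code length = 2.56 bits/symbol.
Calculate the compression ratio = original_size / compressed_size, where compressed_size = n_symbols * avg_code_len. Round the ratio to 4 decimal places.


original_size = n_symbols * orig_bits = 1294 * 32 = 41408 bits
compressed_size = n_symbols * avg_code_len = 1294 * 2.56 = 3312.64 bits
ratio = original_size / compressed_size = 41408 / 3312.64 = 12.5

Compression ratio = 12.5


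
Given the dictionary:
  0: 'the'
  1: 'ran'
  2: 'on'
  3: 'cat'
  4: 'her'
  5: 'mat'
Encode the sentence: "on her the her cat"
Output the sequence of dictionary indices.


Look up each word in the dictionary:
  'on' -> 2
  'her' -> 4
  'the' -> 0
  'her' -> 4
  'cat' -> 3

Encoded: [2, 4, 0, 4, 3]


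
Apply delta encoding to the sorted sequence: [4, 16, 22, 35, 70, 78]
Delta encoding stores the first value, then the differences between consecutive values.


First value: 4
Deltas:
  16 - 4 = 12
  22 - 16 = 6
  35 - 22 = 13
  70 - 35 = 35
  78 - 70 = 8


Delta encoded: [4, 12, 6, 13, 35, 8]


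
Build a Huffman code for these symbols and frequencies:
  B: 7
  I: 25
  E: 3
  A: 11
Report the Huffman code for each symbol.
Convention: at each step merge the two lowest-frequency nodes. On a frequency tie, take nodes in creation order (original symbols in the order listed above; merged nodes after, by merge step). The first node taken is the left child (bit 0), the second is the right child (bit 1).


Huffman tree construction:
Step 1: Merge E(3) + B(7) = 10
Step 2: Merge (E+B)(10) + A(11) = 21
Step 3: Merge ((E+B)+A)(21) + I(25) = 46
Read each symbol's code off the tree from the root (left child = 0, right child = 1).

Codes:
  B: 001 (length 3)
  I: 1 (length 1)
  E: 000 (length 3)
  A: 01 (length 2)
Average code length: 77/46 = 1.6739 bits/symbol


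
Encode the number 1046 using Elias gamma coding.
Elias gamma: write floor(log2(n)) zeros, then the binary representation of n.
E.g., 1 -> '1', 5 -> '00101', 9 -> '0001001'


num_bits = floor(log2(1046)) + 1 = 11
leading_zeros = num_bits - 1 = 10
binary(1046) = 10000010110

Elias gamma(1046) = '0000000000' + '10000010110' = 000000000010000010110 (21 bits)


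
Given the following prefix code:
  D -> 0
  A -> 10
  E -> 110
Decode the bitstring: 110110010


Decoding step by step:
Bits 110 -> E
Bits 110 -> E
Bits 0 -> D
Bits 10 -> A


Decoded message: EEDA


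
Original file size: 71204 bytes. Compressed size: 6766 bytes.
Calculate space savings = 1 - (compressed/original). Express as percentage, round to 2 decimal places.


ratio = compressed/original = 6766/71204 = 0.095023
savings = 1 - ratio = 1 - 0.095023 = 0.904977
as a percentage: 0.904977 * 100 = 90.5%

Space savings = 1 - 6766/71204 = 90.5%


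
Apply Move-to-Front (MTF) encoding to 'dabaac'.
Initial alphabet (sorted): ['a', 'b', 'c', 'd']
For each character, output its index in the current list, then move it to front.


MTF encoding:
'd': index 3 in ['a', 'b', 'c', 'd'] -> ['d', 'a', 'b', 'c']
'a': index 1 in ['d', 'a', 'b', 'c'] -> ['a', 'd', 'b', 'c']
'b': index 2 in ['a', 'd', 'b', 'c'] -> ['b', 'a', 'd', 'c']
'a': index 1 in ['b', 'a', 'd', 'c'] -> ['a', 'b', 'd', 'c']
'a': index 0 in ['a', 'b', 'd', 'c'] -> ['a', 'b', 'd', 'c']
'c': index 3 in ['a', 'b', 'd', 'c'] -> ['c', 'a', 'b', 'd']


Output: [3, 1, 2, 1, 0, 3]


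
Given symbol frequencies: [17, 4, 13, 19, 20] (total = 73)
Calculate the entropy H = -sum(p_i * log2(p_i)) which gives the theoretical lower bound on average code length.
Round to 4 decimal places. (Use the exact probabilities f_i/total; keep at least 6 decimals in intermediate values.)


Per-symbol terms -p_i * log2(p_i) with p_i = f_i/73:
  p = 17/73 = 0.232877: log2(p) = -2.102362, -p*log2(p) = 0.489591
  p = 4/73 = 0.054795: log2(p) = -4.189825, -p*log2(p) = 0.229579
  p = 13/73 = 0.178082: log2(p) = -2.489385, -p*log2(p) = 0.443315
  p = 19/73 = 0.260274: log2(p) = -1.941897, -p*log2(p) = 0.505425
  p = 20/73 = 0.273973: log2(p) = -1.867896, -p*log2(p) = 0.511752
H = 0.489591 + 0.229579 + 0.443315 + 0.505425 + 0.511752 = 2.179662

H = 2.1797 bits/symbol


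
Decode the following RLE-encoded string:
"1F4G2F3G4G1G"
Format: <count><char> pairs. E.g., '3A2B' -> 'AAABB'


Expanding each <count><char> pair:
  1F -> 'F'
  4G -> 'GGGG'
  2F -> 'FF'
  3G -> 'GGG'
  4G -> 'GGGG'
  1G -> 'G'

Decoded = FGGGGFFGGGGGGGG


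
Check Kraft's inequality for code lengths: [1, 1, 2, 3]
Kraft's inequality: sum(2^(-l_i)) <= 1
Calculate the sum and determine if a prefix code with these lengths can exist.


Sum = 2^(-1) + 2^(-1) + 2^(-2) + 2^(-3)
    = 0.5 + 0.5 + 0.25 + 0.125
    = 11/8 = 1.375
Since 1.375 > 1, Kraft's inequality is NOT satisfied.
A prefix code with these lengths CANNOT exist.

Kraft sum = 1.375. Not satisfied.


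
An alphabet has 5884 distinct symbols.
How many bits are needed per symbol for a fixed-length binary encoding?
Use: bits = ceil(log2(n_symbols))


log2(5884) = 12.5226
Bracket: 2^12 = 4096 < 5884 <= 2^13 = 8192
So ceil(log2(5884)) = 13

bits = ceil(log2(5884)) = ceil(12.5226) = 13 bits


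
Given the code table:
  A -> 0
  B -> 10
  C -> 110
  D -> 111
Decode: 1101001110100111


Decoding:
110 -> C
10 -> B
0 -> A
111 -> D
0 -> A
10 -> B
0 -> A
111 -> D


Result: CBADABAD


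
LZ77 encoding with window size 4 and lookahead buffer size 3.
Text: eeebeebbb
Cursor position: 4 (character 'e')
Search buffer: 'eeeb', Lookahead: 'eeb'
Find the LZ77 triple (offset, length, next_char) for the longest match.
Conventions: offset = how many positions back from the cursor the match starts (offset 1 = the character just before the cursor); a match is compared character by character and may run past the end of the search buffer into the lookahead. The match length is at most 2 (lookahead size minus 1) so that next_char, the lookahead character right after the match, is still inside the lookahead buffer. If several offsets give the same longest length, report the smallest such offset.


Try each offset into the search buffer:
  offset=1 (pos 3, char 'b'): match length 0
  offset=2 (pos 2, char 'e'): match length 1
  offset=3 (pos 1, char 'e'): match length 2
  offset=4 (pos 0, char 'e'): match length 2
Longest match has length 2, found at offsets 3, 4; take the smallest, offset 3.
next_char = character at position 4 + 2 = 6 -> 'b'

Best match: offset=3, length=2 (matching 'ee' starting at position 1)
LZ77 triple: (3, 2, 'b')


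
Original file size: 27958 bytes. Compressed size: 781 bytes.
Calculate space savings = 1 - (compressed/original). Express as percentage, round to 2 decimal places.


ratio = compressed/original = 781/27958 = 0.027935
savings = 1 - ratio = 1 - 0.027935 = 0.972065
as a percentage: 0.972065 * 100 = 97.21%

Space savings = 1 - 781/27958 = 97.21%


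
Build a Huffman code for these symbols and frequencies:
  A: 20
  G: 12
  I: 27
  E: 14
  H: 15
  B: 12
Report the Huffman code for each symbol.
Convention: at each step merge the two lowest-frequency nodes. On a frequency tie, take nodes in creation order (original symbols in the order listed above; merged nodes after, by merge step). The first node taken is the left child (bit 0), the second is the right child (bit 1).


Huffman tree construction:
Step 1: Merge G(12) + B(12) = 24
Step 2: Merge E(14) + H(15) = 29
Step 3: Merge A(20) + (G+B)(24) = 44
Step 4: Merge I(27) + (E+H)(29) = 56
Step 5: Merge (A+(G+B))(44) + (I+(E+H))(56) = 100
Read each symbol's code off the tree from the root (left child = 0, right child = 1).

Codes:
  A: 00 (length 2)
  G: 010 (length 3)
  I: 10 (length 2)
  E: 110 (length 3)
  H: 111 (length 3)
  B: 011 (length 3)
Average code length: 253/100 = 2.5300 bits/symbol


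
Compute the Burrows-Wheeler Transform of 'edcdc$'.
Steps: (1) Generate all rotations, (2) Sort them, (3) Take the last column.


Rotations (sorted):
  0: $edcdc -> last char: c
  1: c$edcd -> last char: d
  2: cdc$ed -> last char: d
  3: dc$edc -> last char: c
  4: dcdc$e -> last char: e
  5: edcdc$ -> last char: $


BWT = cddce$


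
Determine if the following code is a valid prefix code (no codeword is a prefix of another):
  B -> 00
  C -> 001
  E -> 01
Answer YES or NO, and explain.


Checking each pair (does one codeword prefix another?):
  B='00' vs C='001': prefix -- VIOLATION

NO -- this is NOT a valid prefix code. B (00) is a prefix of C (001).


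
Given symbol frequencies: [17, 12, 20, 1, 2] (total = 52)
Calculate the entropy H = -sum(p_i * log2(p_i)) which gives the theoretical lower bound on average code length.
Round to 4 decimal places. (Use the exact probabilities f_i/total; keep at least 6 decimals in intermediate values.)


Per-symbol terms -p_i * log2(p_i) with p_i = f_i/52:
  p = 17/52 = 0.326923: log2(p) = -1.612977, -p*log2(p) = 0.527319
  p = 12/52 = 0.230769: log2(p) = -2.115477, -p*log2(p) = 0.488187
  p = 20/52 = 0.384615: log2(p) = -1.378512, -p*log2(p) = 0.530197
  p = 1/52 = 0.019231: log2(p) = -5.700440, -p*log2(p) = 0.109624
  p = 2/52 = 0.038462: log2(p) = -4.700440, -p*log2(p) = 0.180786
H = 0.527319 + 0.488187 + 0.530197 + 0.109624 + 0.180786 = 1.836113

H = 1.8361 bits/symbol


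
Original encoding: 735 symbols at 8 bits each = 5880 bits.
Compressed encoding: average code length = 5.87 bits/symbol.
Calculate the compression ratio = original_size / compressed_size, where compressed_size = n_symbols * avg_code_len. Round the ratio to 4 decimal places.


original_size = n_symbols * orig_bits = 735 * 8 = 5880 bits
compressed_size = n_symbols * avg_code_len = 735 * 5.87 = 4314.45 bits
ratio = original_size / compressed_size = 5880 / 4314.45 = 1.3629

Compression ratio = 1.3629


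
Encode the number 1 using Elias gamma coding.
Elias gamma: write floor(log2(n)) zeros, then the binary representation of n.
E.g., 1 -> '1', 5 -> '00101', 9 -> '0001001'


num_bits = floor(log2(1)) + 1 = 1
leading_zeros = num_bits - 1 = 0
binary(1) = 1

Elias gamma(1) = '' + '1' = 1 (1 bits)


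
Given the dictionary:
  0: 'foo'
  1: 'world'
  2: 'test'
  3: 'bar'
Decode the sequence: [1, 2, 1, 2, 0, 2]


Look up each index in the dictionary:
  1 -> 'world'
  2 -> 'test'
  1 -> 'world'
  2 -> 'test'
  0 -> 'foo'
  2 -> 'test'

Decoded: "world test world test foo test"


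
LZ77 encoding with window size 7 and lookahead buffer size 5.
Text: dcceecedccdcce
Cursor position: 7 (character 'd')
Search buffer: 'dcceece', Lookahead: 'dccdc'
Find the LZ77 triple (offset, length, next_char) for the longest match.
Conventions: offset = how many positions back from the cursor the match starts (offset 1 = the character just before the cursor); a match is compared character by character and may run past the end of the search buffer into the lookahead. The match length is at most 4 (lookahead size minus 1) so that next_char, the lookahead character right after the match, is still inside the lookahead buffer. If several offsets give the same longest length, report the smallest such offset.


Try each offset into the search buffer:
  offset=1 (pos 6, char 'e'): match length 0
  offset=2 (pos 5, char 'c'): match length 0
  offset=3 (pos 4, char 'e'): match length 0
  offset=4 (pos 3, char 'e'): match length 0
  offset=5 (pos 2, char 'c'): match length 0
  offset=6 (pos 1, char 'c'): match length 0
  offset=7 (pos 0, char 'd'): match length 3
Longest match has length 3 at offset 7.
next_char = character at position 7 + 3 = 10 -> 'd'

Best match: offset=7, length=3 (matching 'dcc' starting at position 0)
LZ77 triple: (7, 3, 'd')


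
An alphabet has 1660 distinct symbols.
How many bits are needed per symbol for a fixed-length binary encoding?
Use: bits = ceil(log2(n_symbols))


log2(1660) = 10.697
Bracket: 2^10 = 1024 < 1660 <= 2^11 = 2048
So ceil(log2(1660)) = 11

bits = ceil(log2(1660)) = ceil(10.697) = 11 bits


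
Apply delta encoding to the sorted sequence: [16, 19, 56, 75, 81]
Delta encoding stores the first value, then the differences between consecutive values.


First value: 16
Deltas:
  19 - 16 = 3
  56 - 19 = 37
  75 - 56 = 19
  81 - 75 = 6


Delta encoded: [16, 3, 37, 19, 6]


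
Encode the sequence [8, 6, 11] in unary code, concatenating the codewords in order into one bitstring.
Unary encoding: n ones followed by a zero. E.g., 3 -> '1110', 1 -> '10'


Encode each number as n ones followed by a terminating 0:
  8 -> 111111110 (9 bits)
  6 -> 1111110 (7 bits)
  11 -> 111111111110 (12 bits)
Total length = 9 + 7 + 12 = 28 bits.

Unary([8, 6, 11]) = 1111111101111110111111111110 (28 bits)


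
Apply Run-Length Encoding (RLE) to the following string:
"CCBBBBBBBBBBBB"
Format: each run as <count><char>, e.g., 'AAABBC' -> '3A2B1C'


Scanning runs left to right:
  i=0: run of 'C' x 2 -> '2C'
  i=2: run of 'B' x 12 -> '12B'

RLE = 2C12B


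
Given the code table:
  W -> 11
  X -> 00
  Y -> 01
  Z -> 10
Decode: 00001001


Decoding:
00 -> X
00 -> X
10 -> Z
01 -> Y


Result: XXZY


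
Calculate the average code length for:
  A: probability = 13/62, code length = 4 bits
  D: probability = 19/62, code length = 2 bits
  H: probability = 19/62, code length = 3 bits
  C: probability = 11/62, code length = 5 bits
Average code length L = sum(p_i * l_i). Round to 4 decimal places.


Weighted contributions p_i * l_i:
  A: (13/62) * 4 = 52/62
  D: (19/62) * 2 = 38/62
  H: (19/62) * 3 = 57/62
  C: (11/62) * 5 = 55/62
Sum = (52 + 38 + 57 + 55)/62 = 202/62

L = 202/62 = 3.2581 bits/symbol


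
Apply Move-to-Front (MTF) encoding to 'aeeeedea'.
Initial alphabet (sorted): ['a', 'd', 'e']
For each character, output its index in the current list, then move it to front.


MTF encoding:
'a': index 0 in ['a', 'd', 'e'] -> ['a', 'd', 'e']
'e': index 2 in ['a', 'd', 'e'] -> ['e', 'a', 'd']
'e': index 0 in ['e', 'a', 'd'] -> ['e', 'a', 'd']
'e': index 0 in ['e', 'a', 'd'] -> ['e', 'a', 'd']
'e': index 0 in ['e', 'a', 'd'] -> ['e', 'a', 'd']
'd': index 2 in ['e', 'a', 'd'] -> ['d', 'e', 'a']
'e': index 1 in ['d', 'e', 'a'] -> ['e', 'd', 'a']
'a': index 2 in ['e', 'd', 'a'] -> ['a', 'e', 'd']


Output: [0, 2, 0, 0, 0, 2, 1, 2]


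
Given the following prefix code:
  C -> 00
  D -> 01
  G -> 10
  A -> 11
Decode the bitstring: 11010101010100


Decoding step by step:
Bits 11 -> A
Bits 01 -> D
Bits 01 -> D
Bits 01 -> D
Bits 01 -> D
Bits 01 -> D
Bits 00 -> C


Decoded message: ADDDDDC


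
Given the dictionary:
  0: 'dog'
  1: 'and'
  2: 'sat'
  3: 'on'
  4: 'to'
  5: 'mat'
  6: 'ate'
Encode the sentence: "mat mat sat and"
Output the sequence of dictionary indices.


Look up each word in the dictionary:
  'mat' -> 5
  'mat' -> 5
  'sat' -> 2
  'and' -> 1

Encoded: [5, 5, 2, 1]


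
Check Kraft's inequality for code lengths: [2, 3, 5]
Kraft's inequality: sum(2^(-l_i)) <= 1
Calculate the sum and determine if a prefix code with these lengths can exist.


Sum = 2^(-2) + 2^(-3) + 2^(-5)
    = 0.25 + 0.125 + 0.03125
    = 13/32 = 0.40625
Since 0.40625 <= 1, Kraft's inequality IS satisfied.
A prefix code with these lengths CAN exist.

Kraft sum = 0.40625. Satisfied.


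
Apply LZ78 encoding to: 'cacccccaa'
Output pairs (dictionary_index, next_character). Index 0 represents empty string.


LZ78 encoding steps:
Dictionary: {0: ''}
Step 1: w='' (idx 0), next='c' -> output (0, 'c'), add 'c' as idx 1
Step 2: w='' (idx 0), next='a' -> output (0, 'a'), add 'a' as idx 2
Step 3: w='c' (idx 1), next='c' -> output (1, 'c'), add 'cc' as idx 3
Step 4: w='cc' (idx 3), next='c' -> output (3, 'c'), add 'ccc' as idx 4
Step 5: w='a' (idx 2), next='a' -> output (2, 'a'), add 'aa' as idx 5


Encoded: [(0, 'c'), (0, 'a'), (1, 'c'), (3, 'c'), (2, 'a')]


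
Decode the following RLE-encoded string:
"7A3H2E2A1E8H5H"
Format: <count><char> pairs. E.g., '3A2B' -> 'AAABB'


Expanding each <count><char> pair:
  7A -> 'AAAAAAA'
  3H -> 'HHH'
  2E -> 'EE'
  2A -> 'AA'
  1E -> 'E'
  8H -> 'HHHHHHHH'
  5H -> 'HHHHH'

Decoded = AAAAAAAHHHEEAAEHHHHHHHHHHHHH


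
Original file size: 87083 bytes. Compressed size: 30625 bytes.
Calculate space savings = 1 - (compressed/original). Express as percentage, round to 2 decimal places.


ratio = compressed/original = 30625/87083 = 0.351676
savings = 1 - ratio = 1 - 0.351676 = 0.648324
as a percentage: 0.648324 * 100 = 64.83%

Space savings = 1 - 30625/87083 = 64.83%


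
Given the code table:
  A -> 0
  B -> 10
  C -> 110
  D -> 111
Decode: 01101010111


Decoding:
0 -> A
110 -> C
10 -> B
10 -> B
111 -> D


Result: ACBBD


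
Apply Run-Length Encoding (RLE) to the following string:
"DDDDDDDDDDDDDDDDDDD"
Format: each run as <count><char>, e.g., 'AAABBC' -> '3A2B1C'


Scanning runs left to right:
  i=0: run of 'D' x 19 -> '19D'

RLE = 19D


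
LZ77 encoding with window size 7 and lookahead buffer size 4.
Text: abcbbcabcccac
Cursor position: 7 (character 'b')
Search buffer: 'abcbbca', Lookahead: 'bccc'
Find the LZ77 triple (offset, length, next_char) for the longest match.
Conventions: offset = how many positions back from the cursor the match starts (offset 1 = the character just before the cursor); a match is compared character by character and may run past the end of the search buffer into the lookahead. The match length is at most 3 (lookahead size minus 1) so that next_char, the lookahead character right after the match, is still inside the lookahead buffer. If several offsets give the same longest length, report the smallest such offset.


Try each offset into the search buffer:
  offset=1 (pos 6, char 'a'): match length 0
  offset=2 (pos 5, char 'c'): match length 0
  offset=3 (pos 4, char 'b'): match length 2
  offset=4 (pos 3, char 'b'): match length 1
  offset=5 (pos 2, char 'c'): match length 0
  offset=6 (pos 1, char 'b'): match length 2
  offset=7 (pos 0, char 'a'): match length 0
Longest match has length 2, found at offsets 3, 6; take the smallest, offset 3.
next_char = character at position 7 + 2 = 9 -> 'c'

Best match: offset=3, length=2 (matching 'bc' starting at position 4)
LZ77 triple: (3, 2, 'c')


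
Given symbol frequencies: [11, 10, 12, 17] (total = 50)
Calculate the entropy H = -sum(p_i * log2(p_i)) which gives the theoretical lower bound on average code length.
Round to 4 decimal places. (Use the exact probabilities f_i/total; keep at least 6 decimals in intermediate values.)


Per-symbol terms -p_i * log2(p_i) with p_i = f_i/50:
  p = 11/50 = 0.220000: log2(p) = -2.184425, -p*log2(p) = 0.480573
  p = 10/50 = 0.200000: log2(p) = -2.321928, -p*log2(p) = 0.464386
  p = 12/50 = 0.240000: log2(p) = -2.058894, -p*log2(p) = 0.494134
  p = 17/50 = 0.340000: log2(p) = -1.556393, -p*log2(p) = 0.529174
H = 0.480573 + 0.464386 + 0.494134 + 0.529174 = 1.968267

H = 1.9683 bits/symbol


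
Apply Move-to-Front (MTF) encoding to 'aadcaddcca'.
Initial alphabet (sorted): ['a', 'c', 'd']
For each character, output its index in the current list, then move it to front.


MTF encoding:
'a': index 0 in ['a', 'c', 'd'] -> ['a', 'c', 'd']
'a': index 0 in ['a', 'c', 'd'] -> ['a', 'c', 'd']
'd': index 2 in ['a', 'c', 'd'] -> ['d', 'a', 'c']
'c': index 2 in ['d', 'a', 'c'] -> ['c', 'd', 'a']
'a': index 2 in ['c', 'd', 'a'] -> ['a', 'c', 'd']
'd': index 2 in ['a', 'c', 'd'] -> ['d', 'a', 'c']
'd': index 0 in ['d', 'a', 'c'] -> ['d', 'a', 'c']
'c': index 2 in ['d', 'a', 'c'] -> ['c', 'd', 'a']
'c': index 0 in ['c', 'd', 'a'] -> ['c', 'd', 'a']
'a': index 2 in ['c', 'd', 'a'] -> ['a', 'c', 'd']


Output: [0, 0, 2, 2, 2, 2, 0, 2, 0, 2]


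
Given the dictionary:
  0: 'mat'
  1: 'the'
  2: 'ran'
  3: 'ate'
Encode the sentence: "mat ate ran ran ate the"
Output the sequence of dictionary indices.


Look up each word in the dictionary:
  'mat' -> 0
  'ate' -> 3
  'ran' -> 2
  'ran' -> 2
  'ate' -> 3
  'the' -> 1

Encoded: [0, 3, 2, 2, 3, 1]


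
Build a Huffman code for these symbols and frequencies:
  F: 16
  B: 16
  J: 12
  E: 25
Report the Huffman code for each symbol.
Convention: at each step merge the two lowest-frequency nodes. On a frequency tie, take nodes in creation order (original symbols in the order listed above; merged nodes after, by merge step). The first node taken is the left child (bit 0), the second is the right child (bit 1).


Huffman tree construction:
Step 1: Merge J(12) + F(16) = 28
Step 2: Merge B(16) + E(25) = 41
Step 3: Merge (J+F)(28) + (B+E)(41) = 69
Read each symbol's code off the tree from the root (left child = 0, right child = 1).

Codes:
  F: 01 (length 2)
  B: 10 (length 2)
  J: 00 (length 2)
  E: 11 (length 2)
Average code length: 138/69 = 2.0000 bits/symbol


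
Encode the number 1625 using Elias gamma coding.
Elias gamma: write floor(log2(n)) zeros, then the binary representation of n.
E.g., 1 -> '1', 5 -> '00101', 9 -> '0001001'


num_bits = floor(log2(1625)) + 1 = 11
leading_zeros = num_bits - 1 = 10
binary(1625) = 11001011001

Elias gamma(1625) = '0000000000' + '11001011001' = 000000000011001011001 (21 bits)


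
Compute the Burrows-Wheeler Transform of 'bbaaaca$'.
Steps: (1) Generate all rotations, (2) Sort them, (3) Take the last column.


Rotations (sorted):
  0: $bbaaaca -> last char: a
  1: a$bbaaac -> last char: c
  2: aaaca$bb -> last char: b
  3: aaca$bba -> last char: a
  4: aca$bbaa -> last char: a
  5: baaaca$b -> last char: b
  6: bbaaaca$ -> last char: $
  7: ca$bbaaa -> last char: a


BWT = acbaab$a


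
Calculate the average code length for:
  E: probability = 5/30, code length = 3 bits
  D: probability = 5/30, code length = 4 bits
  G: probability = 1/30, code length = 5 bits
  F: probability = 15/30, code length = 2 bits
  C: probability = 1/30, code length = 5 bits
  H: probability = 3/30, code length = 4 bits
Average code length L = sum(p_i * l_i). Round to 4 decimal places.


Weighted contributions p_i * l_i:
  E: (5/30) * 3 = 15/30
  D: (5/30) * 4 = 20/30
  G: (1/30) * 5 = 5/30
  F: (15/30) * 2 = 30/30
  C: (1/30) * 5 = 5/30
  H: (3/30) * 4 = 12/30
Sum = (15 + 20 + 5 + 30 + 5 + 12)/30 = 87/30

L = 87/30 = 2.9000 bits/symbol


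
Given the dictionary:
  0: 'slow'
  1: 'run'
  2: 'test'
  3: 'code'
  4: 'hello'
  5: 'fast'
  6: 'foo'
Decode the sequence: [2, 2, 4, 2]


Look up each index in the dictionary:
  2 -> 'test'
  2 -> 'test'
  4 -> 'hello'
  2 -> 'test'

Decoded: "test test hello test"


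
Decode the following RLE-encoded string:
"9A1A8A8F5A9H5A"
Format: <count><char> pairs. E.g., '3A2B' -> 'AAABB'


Expanding each <count><char> pair:
  9A -> 'AAAAAAAAA'
  1A -> 'A'
  8A -> 'AAAAAAAA'
  8F -> 'FFFFFFFF'
  5A -> 'AAAAA'
  9H -> 'HHHHHHHHH'
  5A -> 'AAAAA'

Decoded = AAAAAAAAAAAAAAAAAAFFFFFFFFAAAAAHHHHHHHHHAAAAA


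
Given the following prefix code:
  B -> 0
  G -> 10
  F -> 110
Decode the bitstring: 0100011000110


Decoding step by step:
Bits 0 -> B
Bits 10 -> G
Bits 0 -> B
Bits 0 -> B
Bits 110 -> F
Bits 0 -> B
Bits 0 -> B
Bits 110 -> F


Decoded message: BGBBFBBF


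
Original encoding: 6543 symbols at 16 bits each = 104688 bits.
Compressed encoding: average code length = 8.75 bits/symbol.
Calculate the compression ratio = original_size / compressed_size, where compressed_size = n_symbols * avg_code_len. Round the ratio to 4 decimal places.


original_size = n_symbols * orig_bits = 6543 * 16 = 104688 bits
compressed_size = n_symbols * avg_code_len = 6543 * 8.75 = 57251.25 bits
ratio = original_size / compressed_size = 104688 / 57251.25 = 1.8286

Compression ratio = 1.8286


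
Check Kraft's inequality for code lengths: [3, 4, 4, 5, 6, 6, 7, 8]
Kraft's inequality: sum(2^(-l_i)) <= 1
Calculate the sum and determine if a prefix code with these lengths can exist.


Sum = 2^(-3) + 2^(-4) + 2^(-4) + 2^(-5) + 2^(-6) + 2^(-6) + 2^(-7) + 2^(-8)
    = 0.125 + 0.0625 + 0.0625 + 0.03125 + 0.015625 + 0.015625 + 0.0078125 + 0.00390625
    = 83/256 = 0.32421875
Since 0.32421875 <= 1, Kraft's inequality IS satisfied.
A prefix code with these lengths CAN exist.

Kraft sum = 0.32421875. Satisfied.


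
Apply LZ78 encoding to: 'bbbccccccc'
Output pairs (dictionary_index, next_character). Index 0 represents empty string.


LZ78 encoding steps:
Dictionary: {0: ''}
Step 1: w='' (idx 0), next='b' -> output (0, 'b'), add 'b' as idx 1
Step 2: w='b' (idx 1), next='b' -> output (1, 'b'), add 'bb' as idx 2
Step 3: w='' (idx 0), next='c' -> output (0, 'c'), add 'c' as idx 3
Step 4: w='c' (idx 3), next='c' -> output (3, 'c'), add 'cc' as idx 4
Step 5: w='cc' (idx 4), next='c' -> output (4, 'c'), add 'ccc' as idx 5
Step 6: w='c' (idx 3), end of input -> output (3, '')


Encoded: [(0, 'b'), (1, 'b'), (0, 'c'), (3, 'c'), (4, 'c'), (3, '')]


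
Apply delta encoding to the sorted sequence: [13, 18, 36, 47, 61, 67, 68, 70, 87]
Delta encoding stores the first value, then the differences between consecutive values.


First value: 13
Deltas:
  18 - 13 = 5
  36 - 18 = 18
  47 - 36 = 11
  61 - 47 = 14
  67 - 61 = 6
  68 - 67 = 1
  70 - 68 = 2
  87 - 70 = 17


Delta encoded: [13, 5, 18, 11, 14, 6, 1, 2, 17]


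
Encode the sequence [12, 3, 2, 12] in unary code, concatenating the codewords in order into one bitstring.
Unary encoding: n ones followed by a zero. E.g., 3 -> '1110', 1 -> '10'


Encode each number as n ones followed by a terminating 0:
  12 -> 1111111111110 (13 bits)
  3 -> 1110 (4 bits)
  2 -> 110 (3 bits)
  12 -> 1111111111110 (13 bits)
Total length = 13 + 4 + 3 + 13 = 33 bits.

Unary([12, 3, 2, 12]) = 111111111111011101101111111111110 (33 bits)


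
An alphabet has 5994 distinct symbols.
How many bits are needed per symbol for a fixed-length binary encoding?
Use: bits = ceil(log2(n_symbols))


log2(5994) = 12.5493
Bracket: 2^12 = 4096 < 5994 <= 2^13 = 8192
So ceil(log2(5994)) = 13

bits = ceil(log2(5994)) = ceil(12.5493) = 13 bits


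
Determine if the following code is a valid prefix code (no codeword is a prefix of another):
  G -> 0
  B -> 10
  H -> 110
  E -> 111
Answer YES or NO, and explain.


Checking each pair (does one codeword prefix another?):
  G='0' vs B='10': no prefix
  G='0' vs H='110': no prefix
  G='0' vs E='111': no prefix
  B='10' vs G='0': no prefix
  B='10' vs H='110': no prefix
  B='10' vs E='111': no prefix
  H='110' vs G='0': no prefix
  H='110' vs B='10': no prefix
  H='110' vs E='111': no prefix
  E='111' vs G='0': no prefix
  E='111' vs B='10': no prefix
  E='111' vs H='110': no prefix
No violation found over all pairs.

YES -- this is a valid prefix code. No codeword is a prefix of any other codeword.


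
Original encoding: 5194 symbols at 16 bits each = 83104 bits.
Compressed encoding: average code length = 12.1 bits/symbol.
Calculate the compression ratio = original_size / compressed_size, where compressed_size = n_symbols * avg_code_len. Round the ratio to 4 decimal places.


original_size = n_symbols * orig_bits = 5194 * 16 = 83104 bits
compressed_size = n_symbols * avg_code_len = 5194 * 12.1 = 62847.4 bits
ratio = original_size / compressed_size = 83104 / 62847.4 = 1.3223

Compression ratio = 1.3223


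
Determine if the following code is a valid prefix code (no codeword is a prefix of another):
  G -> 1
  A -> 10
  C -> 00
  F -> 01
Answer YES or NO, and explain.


Checking each pair (does one codeword prefix another?):
  G='1' vs A='10': prefix -- VIOLATION

NO -- this is NOT a valid prefix code. G (1) is a prefix of A (10).


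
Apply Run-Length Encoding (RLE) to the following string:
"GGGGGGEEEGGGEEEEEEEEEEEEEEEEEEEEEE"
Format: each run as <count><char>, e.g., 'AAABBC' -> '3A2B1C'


Scanning runs left to right:
  i=0: run of 'G' x 6 -> '6G'
  i=6: run of 'E' x 3 -> '3E'
  i=9: run of 'G' x 3 -> '3G'
  i=12: run of 'E' x 22 -> '22E'

RLE = 6G3E3G22E


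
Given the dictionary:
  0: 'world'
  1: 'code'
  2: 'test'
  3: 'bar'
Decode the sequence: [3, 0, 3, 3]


Look up each index in the dictionary:
  3 -> 'bar'
  0 -> 'world'
  3 -> 'bar'
  3 -> 'bar'

Decoded: "bar world bar bar"


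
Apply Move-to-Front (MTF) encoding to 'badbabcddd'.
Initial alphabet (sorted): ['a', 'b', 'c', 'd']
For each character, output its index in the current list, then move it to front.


MTF encoding:
'b': index 1 in ['a', 'b', 'c', 'd'] -> ['b', 'a', 'c', 'd']
'a': index 1 in ['b', 'a', 'c', 'd'] -> ['a', 'b', 'c', 'd']
'd': index 3 in ['a', 'b', 'c', 'd'] -> ['d', 'a', 'b', 'c']
'b': index 2 in ['d', 'a', 'b', 'c'] -> ['b', 'd', 'a', 'c']
'a': index 2 in ['b', 'd', 'a', 'c'] -> ['a', 'b', 'd', 'c']
'b': index 1 in ['a', 'b', 'd', 'c'] -> ['b', 'a', 'd', 'c']
'c': index 3 in ['b', 'a', 'd', 'c'] -> ['c', 'b', 'a', 'd']
'd': index 3 in ['c', 'b', 'a', 'd'] -> ['d', 'c', 'b', 'a']
'd': index 0 in ['d', 'c', 'b', 'a'] -> ['d', 'c', 'b', 'a']
'd': index 0 in ['d', 'c', 'b', 'a'] -> ['d', 'c', 'b', 'a']


Output: [1, 1, 3, 2, 2, 1, 3, 3, 0, 0]


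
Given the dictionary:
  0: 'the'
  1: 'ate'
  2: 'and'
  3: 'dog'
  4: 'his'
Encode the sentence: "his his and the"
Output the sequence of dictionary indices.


Look up each word in the dictionary:
  'his' -> 4
  'his' -> 4
  'and' -> 2
  'the' -> 0

Encoded: [4, 4, 2, 0]


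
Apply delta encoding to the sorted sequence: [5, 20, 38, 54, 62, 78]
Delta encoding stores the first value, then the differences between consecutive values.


First value: 5
Deltas:
  20 - 5 = 15
  38 - 20 = 18
  54 - 38 = 16
  62 - 54 = 8
  78 - 62 = 16


Delta encoded: [5, 15, 18, 16, 8, 16]


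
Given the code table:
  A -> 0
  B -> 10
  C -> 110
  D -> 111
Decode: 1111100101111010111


Decoding:
111 -> D
110 -> C
0 -> A
10 -> B
111 -> D
10 -> B
10 -> B
111 -> D


Result: DCABDBBD


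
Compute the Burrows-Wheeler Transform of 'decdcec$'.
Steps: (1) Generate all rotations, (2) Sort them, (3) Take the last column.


Rotations (sorted):
  0: $decdcec -> last char: c
  1: c$decdce -> last char: e
  2: cdcec$de -> last char: e
  3: cec$decd -> last char: d
  4: dcec$dec -> last char: c
  5: decdcec$ -> last char: $
  6: ec$decdc -> last char: c
  7: ecdcec$d -> last char: d


BWT = ceedc$cd


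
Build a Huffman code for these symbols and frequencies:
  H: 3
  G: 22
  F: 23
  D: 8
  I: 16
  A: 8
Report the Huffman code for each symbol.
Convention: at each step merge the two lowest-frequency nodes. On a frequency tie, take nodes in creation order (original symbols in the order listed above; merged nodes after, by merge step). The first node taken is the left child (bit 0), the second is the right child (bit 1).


Huffman tree construction:
Step 1: Merge H(3) + D(8) = 11
Step 2: Merge A(8) + (H+D)(11) = 19
Step 3: Merge I(16) + (A+(H+D))(19) = 35
Step 4: Merge G(22) + F(23) = 45
Step 5: Merge (I+(A+(H+D)))(35) + (G+F)(45) = 80
Read each symbol's code off the tree from the root (left child = 0, right child = 1).

Codes:
  H: 0110 (length 4)
  G: 10 (length 2)
  F: 11 (length 2)
  D: 0111 (length 4)
  I: 00 (length 2)
  A: 010 (length 3)
Average code length: 190/80 = 2.3750 bits/symbol


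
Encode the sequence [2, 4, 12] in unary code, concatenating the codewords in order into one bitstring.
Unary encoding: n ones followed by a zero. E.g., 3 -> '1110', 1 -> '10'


Encode each number as n ones followed by a terminating 0:
  2 -> 110 (3 bits)
  4 -> 11110 (5 bits)
  12 -> 1111111111110 (13 bits)
Total length = 3 + 5 + 13 = 21 bits.

Unary([2, 4, 12]) = 110111101111111111110 (21 bits)


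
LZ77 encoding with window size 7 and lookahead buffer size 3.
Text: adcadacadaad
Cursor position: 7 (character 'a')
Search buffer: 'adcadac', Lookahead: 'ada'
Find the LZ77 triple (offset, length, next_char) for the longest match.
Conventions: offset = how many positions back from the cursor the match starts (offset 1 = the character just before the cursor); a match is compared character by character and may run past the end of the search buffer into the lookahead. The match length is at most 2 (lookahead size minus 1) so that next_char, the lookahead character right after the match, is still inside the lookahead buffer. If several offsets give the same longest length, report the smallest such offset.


Try each offset into the search buffer:
  offset=1 (pos 6, char 'c'): match length 0
  offset=2 (pos 5, char 'a'): match length 1
  offset=3 (pos 4, char 'd'): match length 0
  offset=4 (pos 3, char 'a'): match length 2
  offset=5 (pos 2, char 'c'): match length 0
  offset=6 (pos 1, char 'd'): match length 0
  offset=7 (pos 0, char 'a'): match length 2
Longest match has length 2, found at offsets 4, 7; take the smallest, offset 4.
next_char = character at position 7 + 2 = 9 -> 'a'

Best match: offset=4, length=2 (matching 'ad' starting at position 3)
LZ77 triple: (4, 2, 'a')


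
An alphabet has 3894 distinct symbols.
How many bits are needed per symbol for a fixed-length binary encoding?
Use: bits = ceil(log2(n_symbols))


log2(3894) = 11.927
Bracket: 2^11 = 2048 < 3894 <= 2^12 = 4096
So ceil(log2(3894)) = 12

bits = ceil(log2(3894)) = ceil(11.927) = 12 bits


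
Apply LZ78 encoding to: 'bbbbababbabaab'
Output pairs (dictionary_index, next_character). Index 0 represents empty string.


LZ78 encoding steps:
Dictionary: {0: ''}
Step 1: w='' (idx 0), next='b' -> output (0, 'b'), add 'b' as idx 1
Step 2: w='b' (idx 1), next='b' -> output (1, 'b'), add 'bb' as idx 2
Step 3: w='b' (idx 1), next='a' -> output (1, 'a'), add 'ba' as idx 3
Step 4: w='ba' (idx 3), next='b' -> output (3, 'b'), add 'bab' as idx 4
Step 5: w='bab' (idx 4), next='a' -> output (4, 'a'), add 'baba' as idx 5
Step 6: w='' (idx 0), next='a' -> output (0, 'a'), add 'a' as idx 6
Step 7: w='b' (idx 1), end of input -> output (1, '')


Encoded: [(0, 'b'), (1, 'b'), (1, 'a'), (3, 'b'), (4, 'a'), (0, 'a'), (1, '')]


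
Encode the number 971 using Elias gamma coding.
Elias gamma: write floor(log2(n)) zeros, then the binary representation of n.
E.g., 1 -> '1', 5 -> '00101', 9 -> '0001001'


num_bits = floor(log2(971)) + 1 = 10
leading_zeros = num_bits - 1 = 9
binary(971) = 1111001011

Elias gamma(971) = '000000000' + '1111001011' = 0000000001111001011 (19 bits)


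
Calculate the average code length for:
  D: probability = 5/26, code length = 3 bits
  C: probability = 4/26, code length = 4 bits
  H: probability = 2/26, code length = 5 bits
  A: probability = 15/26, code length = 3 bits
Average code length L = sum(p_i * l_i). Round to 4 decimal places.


Weighted contributions p_i * l_i:
  D: (5/26) * 3 = 15/26
  C: (4/26) * 4 = 16/26
  H: (2/26) * 5 = 10/26
  A: (15/26) * 3 = 45/26
Sum = (15 + 16 + 10 + 45)/26 = 86/26

L = 86/26 = 3.3077 bits/symbol


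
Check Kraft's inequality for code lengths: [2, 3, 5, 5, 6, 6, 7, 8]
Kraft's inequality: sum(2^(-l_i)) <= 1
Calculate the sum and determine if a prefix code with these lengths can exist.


Sum = 2^(-2) + 2^(-3) + 2^(-5) + 2^(-5) + 2^(-6) + 2^(-6) + 2^(-7) + 2^(-8)
    = 0.25 + 0.125 + 0.03125 + 0.03125 + 0.015625 + 0.015625 + 0.0078125 + 0.00390625
    = 123/256 = 0.48046875
Since 0.48046875 <= 1, Kraft's inequality IS satisfied.
A prefix code with these lengths CAN exist.

Kraft sum = 0.48046875. Satisfied.


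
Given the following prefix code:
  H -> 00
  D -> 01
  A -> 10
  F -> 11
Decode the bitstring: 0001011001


Decoding step by step:
Bits 00 -> H
Bits 01 -> D
Bits 01 -> D
Bits 10 -> A
Bits 01 -> D


Decoded message: HDDAD


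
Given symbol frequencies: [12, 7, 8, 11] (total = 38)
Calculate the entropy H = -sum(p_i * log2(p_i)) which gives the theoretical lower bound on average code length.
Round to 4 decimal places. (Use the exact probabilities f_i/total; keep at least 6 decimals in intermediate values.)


Per-symbol terms -p_i * log2(p_i) with p_i = f_i/38:
  p = 12/38 = 0.315789: log2(p) = -1.662965, -p*log2(p) = 0.525147
  p = 7/38 = 0.184211: log2(p) = -2.440573, -p*log2(p) = 0.449579
  p = 8/38 = 0.210526: log2(p) = -2.247928, -p*log2(p) = 0.473248
  p = 11/38 = 0.289474: log2(p) = -1.788496, -p*log2(p) = 0.517722
H = 0.525147 + 0.449579 + 0.473248 + 0.517722 = 1.965696

H = 1.9657 bits/symbol


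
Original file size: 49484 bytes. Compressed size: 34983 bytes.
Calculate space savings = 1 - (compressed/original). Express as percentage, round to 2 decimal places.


ratio = compressed/original = 34983/49484 = 0.706956
savings = 1 - ratio = 1 - 0.706956 = 0.293044
as a percentage: 0.293044 * 100 = 29.3%

Space savings = 1 - 34983/49484 = 29.3%


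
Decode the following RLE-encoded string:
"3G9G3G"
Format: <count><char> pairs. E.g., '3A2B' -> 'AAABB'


Expanding each <count><char> pair:
  3G -> 'GGG'
  9G -> 'GGGGGGGGG'
  3G -> 'GGG'

Decoded = GGGGGGGGGGGGGGG
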